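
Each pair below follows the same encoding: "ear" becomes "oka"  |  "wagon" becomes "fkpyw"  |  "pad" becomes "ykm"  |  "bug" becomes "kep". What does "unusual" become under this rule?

The shift depends on letter class: consonant r→a is +9, but vowel e→o is +10. Two shifts are in play — +10 for a/e/i/o/u, +9 for every other letter.
Applying it to unusual: u(vowel)+10=e, n(cons)+9=w, u(vowel)+10=e, s(cons)+9=b, u(vowel)+10=e, a(vowel)+10=k, l(cons)+9=u.

ewebeku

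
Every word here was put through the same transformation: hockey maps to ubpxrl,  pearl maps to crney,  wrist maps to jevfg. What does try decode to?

Compare letters: h→u is +13, o→b is +13, c→p is +13 — a constant shift. This is a Caesar cipher with shift 13.
Undoing it on try: t−13=g, r−13=e, y−13=l.

gel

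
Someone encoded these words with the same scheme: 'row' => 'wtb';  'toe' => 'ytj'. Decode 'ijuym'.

Compare letters: r→w is +5, o→t is +5, w→b is +5 — a constant shift. Every letter moves 5 places later in the alphabet, wrapping around z→a.
Undoing it on ijuym: i−5=d, j−5=e, u−5=p, y−5=t, m−5=h.

depth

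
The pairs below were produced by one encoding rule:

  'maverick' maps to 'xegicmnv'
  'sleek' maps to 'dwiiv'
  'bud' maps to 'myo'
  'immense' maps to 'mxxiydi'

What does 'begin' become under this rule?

mirmy

Vowels shift forward by 4 and consonants shift forward by 11.
Applying it to begin: b(cons)+11=m, e(vowel)+4=i, g(cons)+11=r, i(vowel)+4=m, n(cons)+11=y.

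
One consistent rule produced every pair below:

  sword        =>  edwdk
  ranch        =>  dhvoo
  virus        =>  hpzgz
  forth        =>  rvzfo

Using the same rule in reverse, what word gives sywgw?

group

Shifts by position in sword: pos 0: s→e (+12), pos 1: w→d (+7), pos 2: o→w (+8), pos 3: r→d (+12), pos 4: d→k (+7) — repeating every 3. A repeating key of period 3 is used — shifts +12, +7, +8 over and over.
Decoding sywgw: s−12=g, y−7=r, w−8=o, g−12=u, w−7=p.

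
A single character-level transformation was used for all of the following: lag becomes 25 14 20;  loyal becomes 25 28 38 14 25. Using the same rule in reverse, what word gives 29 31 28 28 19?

proof

l is letter #12 and maps to 25: an offset of 13. Each letter is replaced by its alphabet position (a=1..z=26) + 13.
Reversing it on 29 31 28 28 19: 29→(29−13)÷1=16=p, 31→(31−13)÷1=18=r, 28→(28−13)÷1=15=o, 28→(28−13)÷1=15=o, 19→(19−13)÷1=6=f.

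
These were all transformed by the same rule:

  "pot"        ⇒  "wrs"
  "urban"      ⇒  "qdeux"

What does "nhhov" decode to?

sleek

The output letters match the input read backwards, each shifted +3: pot reversed is top. The word is reversed, then every letter is shifted forward by 3.
Decoding nhhov: shift back: n−3=k, h−3=e, h−3=e, o−3=l, v−3=s → keels; then reverse → sleek.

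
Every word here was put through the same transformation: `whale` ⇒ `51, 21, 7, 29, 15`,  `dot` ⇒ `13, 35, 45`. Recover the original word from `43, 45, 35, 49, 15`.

stove

Each letter becomes 2×(its alphabet position, a=1..z=26) + 5.
Decoding 43, 45, 35, 49, 15: 43→(43−5)÷2=19=s, 45→(45−5)÷2=20=t, 35→(35−5)÷2=15=o, 49→(49−5)÷2=22=v, 15→(15−5)÷2=5=e.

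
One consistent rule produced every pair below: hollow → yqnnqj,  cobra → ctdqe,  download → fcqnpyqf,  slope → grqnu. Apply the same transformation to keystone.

gpqvuagm

Read the word backwards and shift each letter +2.
On keystone: reverse → enotsyek; then shift: e+2=g, n+2=p, o+2=q, t+2=v, s+2=u, y+2=a, e+2=g, k+2=m.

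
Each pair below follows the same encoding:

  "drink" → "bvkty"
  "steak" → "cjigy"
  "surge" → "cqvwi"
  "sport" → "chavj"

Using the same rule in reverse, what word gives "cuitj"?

d(3)→b(1) and r(17)→v(21) fit y≡7x+6 (mod 26); the inverse of 7 mod 26 is 15. This is an affine cipher: with a=0,…,z=25, each position x becomes (7x+6) mod 26.
Reversing it on cuitj: c(2)→15·(2−6)≡18=s; u(20)→15·(20−6)≡2=c; i(8)→15·(8−6)≡4=e; t(19)→15·(19−6)≡13=n; j(9)→15·(9−6)≡19=t (all mod 26).

scent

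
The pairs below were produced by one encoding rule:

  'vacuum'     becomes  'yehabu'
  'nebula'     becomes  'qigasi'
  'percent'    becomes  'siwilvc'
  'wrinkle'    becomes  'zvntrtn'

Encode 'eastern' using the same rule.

hexzlzw

In vacuum: v→y is +3, a→e is +4, c→h is +5, u→a is +6 — the shift increases by 1 each position. The shift increases by 1 at each position, starting from +3: 3, 4, 5, ….
Applying it to eastern: e+3=h, a+4=e, s+5=x, t+6=z, e+7=l, r+8=z, n+9=w.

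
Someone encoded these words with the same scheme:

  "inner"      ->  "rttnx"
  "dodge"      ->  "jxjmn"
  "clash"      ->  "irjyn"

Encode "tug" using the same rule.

The rule splits by letter class: vowels +9, consonants +6.
For tug: t(cons)+6=z, u(vowel)+9=d, g(cons)+6=m.

zdm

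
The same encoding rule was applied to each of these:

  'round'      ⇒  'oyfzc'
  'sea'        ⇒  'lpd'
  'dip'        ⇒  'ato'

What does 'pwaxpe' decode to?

temple

Two steps: reverse the string, then apply a Caesar shift of +11.
Reversing it on pwaxpe: shift back: p−11=e, w−11=l, a−11=p, x−11=m, p−11=e, e−11=t → elpmet; then reverse → temple.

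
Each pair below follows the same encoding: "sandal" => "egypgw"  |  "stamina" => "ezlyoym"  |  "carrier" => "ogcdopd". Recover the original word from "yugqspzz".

A repeating key of period 3 is used — shifts +12, +6, +11 over and over.
Decoding yugqspzz: y−12=m, u−6=o, g−11=v, q−12=e, s−6=m, p−11=e, z−12=n, z−6=t.

movement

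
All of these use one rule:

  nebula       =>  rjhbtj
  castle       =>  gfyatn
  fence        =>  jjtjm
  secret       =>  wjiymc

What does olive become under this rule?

In nebula: n→r is +4, e→j is +5, b→h is +6, u→b is +7 — the shift increases by 1 each position. Letter i (0-indexed) is shifted by i+4, so successive shifts are 4, 5, 6, ….
Applying it to olive: o+4=s, l+5=q, i+6=o, v+7=c, e+8=m.

sqocm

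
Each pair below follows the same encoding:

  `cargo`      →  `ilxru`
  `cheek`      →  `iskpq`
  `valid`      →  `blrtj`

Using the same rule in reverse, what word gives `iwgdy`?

class

It's a Vigenère-style cipher with numeric key [6,11]: position i shifts by key[i mod 2].
Reversing it on iwgdy: i−6=c, w−11=l, g−6=a, d−11=s, y−6=s.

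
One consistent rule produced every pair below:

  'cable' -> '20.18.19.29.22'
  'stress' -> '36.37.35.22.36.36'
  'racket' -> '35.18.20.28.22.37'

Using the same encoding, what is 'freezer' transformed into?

23.35.22.22.43.22.35

c is letter #3 and maps to 20: an offset of 17. Letters become their 1-based position plus 17 (so a→18, b→19, …).
For freezer: f=6→23, r=18→35, e=5→22, e=5→22, z=26→43, e=5→22, r=18→35.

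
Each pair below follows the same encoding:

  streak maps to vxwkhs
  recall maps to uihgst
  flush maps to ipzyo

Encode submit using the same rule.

vygspb

Each letter shifts forward by (position + 3), i.e. 3, 4, 5, … — the shift grows by one for each successive letter.
On submit: s+3=v, u+4=y, b+5=g, m+6=s, i+7=p, t+8=b.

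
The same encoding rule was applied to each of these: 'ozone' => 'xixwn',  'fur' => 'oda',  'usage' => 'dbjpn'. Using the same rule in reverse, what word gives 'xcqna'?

other

Each letter is shifted forward by 9 in the alphabet (a Caesar shift of +9).
Undoing it on xcqna: x−9=o, c−9=t, q−9=h, n−9=e, a−9=r.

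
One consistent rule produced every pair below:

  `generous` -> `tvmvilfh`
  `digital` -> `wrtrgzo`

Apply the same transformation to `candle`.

xzmwov

Each pair mirrors across the alphabet (g↔t, e↔v, n↔m): positions sum to 25. Each letter is replaced by its mirror in the alphabet: a↔z, b↔y, c↔x, and so on (the Atbash cipher).
On candle: c↔x, a↔z, n↔m, d↔w, l↔o, e↔v.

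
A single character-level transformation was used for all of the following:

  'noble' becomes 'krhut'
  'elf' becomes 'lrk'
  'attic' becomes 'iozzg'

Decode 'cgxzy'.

straw

The output letters match the input read backwards, each shifted +6: noble reversed is elbon. Two steps: reverse the string, then apply a Caesar shift of +6.
Undoing it on cgxzy: shift back: c−6=w, g−6=a, x−6=r, z−6=t, y−6=s → warts; then reverse → straw.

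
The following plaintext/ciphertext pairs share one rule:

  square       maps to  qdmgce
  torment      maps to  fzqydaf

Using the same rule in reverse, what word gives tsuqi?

weigh

The output letters match the input read backwards, each shifted +12: square reversed is erauqs. Two steps: reverse the string, then apply a Caesar shift of +12.
Reversing it on tsuqi: shift back: t−12=h, s−12=g, u−12=i, q−12=e, i−12=w → hgiew; then reverse → weigh.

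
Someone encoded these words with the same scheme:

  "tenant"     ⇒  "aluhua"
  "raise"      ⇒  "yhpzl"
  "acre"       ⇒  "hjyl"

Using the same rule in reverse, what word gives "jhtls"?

Compare letters: t→a is +7, e→l is +7, n→u is +7 — a constant shift. It's a constant shift of +7 (ROT7).
Undoing it on jhtls: j−7=c, h−7=a, t−7=m, l−7=e, s−7=l.

camel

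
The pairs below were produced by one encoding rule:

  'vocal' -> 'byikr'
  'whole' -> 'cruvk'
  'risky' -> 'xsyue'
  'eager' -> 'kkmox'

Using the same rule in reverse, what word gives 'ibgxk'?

A repeating key of period 2 is used — shifts +6, +10 over and over.
Undoing it on ibgxk: i−6=c, b−10=r, g−6=a, x−10=n, k−6=e.

crane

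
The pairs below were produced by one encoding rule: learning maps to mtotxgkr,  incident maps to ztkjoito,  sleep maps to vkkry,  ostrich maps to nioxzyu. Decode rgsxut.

normal

Two steps: reverse the string, then apply a Caesar shift of +6.
Undoing it on rgsxut: shift back: r−6=l, g−6=a, s−6=m, x−6=r, u−6=o, t−6=n → lamron; then reverse → normal.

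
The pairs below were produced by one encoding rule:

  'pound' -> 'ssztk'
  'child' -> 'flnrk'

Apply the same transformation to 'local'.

In pound: p→s is +3, o→s is +4, u→z is +5, n→t is +6 — the shift increases by 1 each position. Letter i (0-indexed) is shifted by i+3, so successive shifts are 3, 4, 5, ….
On local: l+3=o, o+4=s, c+5=h, a+6=g, l+7=s.

oshgs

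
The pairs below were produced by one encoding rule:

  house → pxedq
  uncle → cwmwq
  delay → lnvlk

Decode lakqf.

In house: h→p is +8, o→x is +9, u→e is +10, s→d is +11 — the shift increases by 1 each position. Letter i (0-indexed) is shifted by i+8, so successive shifts are 8, 9, 10, ….
Undoing it on lakqf: l−8=d, a−9=r, k−10=a, q−11=f, f−12=t.

draft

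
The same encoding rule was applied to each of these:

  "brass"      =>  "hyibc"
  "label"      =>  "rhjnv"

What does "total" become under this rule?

zvbjv

In brass: b→h is +6, r→y is +7, a→i is +8, s→b is +9 — the shift increases by 1 each position. Each letter shifts forward by (position + 6), i.e. 6, 7, 8, … — the shift grows by one for each successive letter.
On total: t+6=z, o+7=v, t+8=b, a+9=j, l+10=v.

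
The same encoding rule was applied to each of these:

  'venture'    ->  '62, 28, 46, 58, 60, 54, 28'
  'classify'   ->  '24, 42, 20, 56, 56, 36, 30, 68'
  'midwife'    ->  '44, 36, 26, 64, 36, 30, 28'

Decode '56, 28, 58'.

set

The formula is n = 2×(alphabet index, a=1) + 18.
Reversing it on 56, 28, 58: 56→(56−18)÷2=19=s, 28→(28−18)÷2=5=e, 58→(58−18)÷2=20=t.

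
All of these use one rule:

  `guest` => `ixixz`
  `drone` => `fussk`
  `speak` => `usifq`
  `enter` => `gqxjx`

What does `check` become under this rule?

ekihq

In guest: g→i is +2, u→x is +3, e→i is +4, s→x is +5 — the shift increases by 1 each position. The shift increases by 1 at each position, starting from +2: 2, 3, 4, ….
On check: c+2=e, h+3=k, e+4=i, c+5=h, k+6=q.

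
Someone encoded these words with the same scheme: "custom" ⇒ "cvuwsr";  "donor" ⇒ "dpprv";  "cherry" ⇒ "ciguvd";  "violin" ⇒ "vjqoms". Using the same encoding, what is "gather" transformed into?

In custom: c→c is +0, u→v is +1, s→u is +2, t→w is +3 — the shift increases by 1 each position. Each letter shifts forward by its position index (0, 1, 2, …) — the shift grows by one for each successive letter.
Applying it to gather: g+0=g, a+1=b, t+2=v, h+3=k, e+4=i, r+5=w.

gbvkiw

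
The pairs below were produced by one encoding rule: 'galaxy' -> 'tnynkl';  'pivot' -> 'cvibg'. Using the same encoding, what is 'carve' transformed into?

This is a Caesar cipher with shift 13.
On carve: c+13=p, a+13=n, r+13=e, v+13=i, e+13=r.

pneir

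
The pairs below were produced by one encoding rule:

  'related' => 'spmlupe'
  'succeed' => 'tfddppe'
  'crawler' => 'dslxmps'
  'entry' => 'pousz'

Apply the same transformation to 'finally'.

gtolmmz

The shift depends on letter class: consonant r→s is +1, but vowel e→p is +11. The rule splits by letter class: vowels +11, consonants +1.
On finally: f(cons)+1=g, i(vowel)+11=t, n(cons)+1=o, a(vowel)+11=l, l(cons)+1=m, l(cons)+1=m, y(cons)+1=z.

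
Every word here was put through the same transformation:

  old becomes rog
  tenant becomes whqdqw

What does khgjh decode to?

hedge

This is a Caesar cipher with shift 3.
Reversing it on khgjh: k−3=h, h−3=e, g−3=d, j−3=g, h−3=e.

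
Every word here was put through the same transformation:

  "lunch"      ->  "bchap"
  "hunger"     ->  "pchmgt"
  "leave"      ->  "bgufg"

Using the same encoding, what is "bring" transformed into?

xtshm

l(11)→b(1) and u(20)→c(2) fit y≡3x+20 (mod 26); the inverse of 3 mod 26 is 9. Each letter's alphabet position (a=0..z=25) is mapped through 3·x+20 mod 26 — an affine cipher.
On bring: b(1)→3·1+20≡23=x; r(17)→3·17+20≡19=t; i(8)→3·8+20≡18=s; n(13)→3·13+20≡7=h; g(6)→3·6+20≡12=m (all mod 26).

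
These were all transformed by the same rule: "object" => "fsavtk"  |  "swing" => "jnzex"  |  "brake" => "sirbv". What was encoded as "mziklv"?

virtue

Compare letters: o→f is +17, b→s is +17, j→a is +17 — a constant shift. This is a Caesar cipher with shift 17.
Reversing it on mziklv: m−17=v, z−17=i, i−17=r, k−17=t, l−17=u, v−17=e.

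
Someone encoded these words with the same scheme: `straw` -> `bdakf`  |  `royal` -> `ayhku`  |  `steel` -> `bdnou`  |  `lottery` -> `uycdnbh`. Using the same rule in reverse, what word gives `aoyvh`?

Shifts by position in straw: pos 0: s→b (+9), pos 1: t→d (+10), pos 2: r→a (+9), pos 3: a→k (+10) — repeating every 2. The shifts repeat in a cycle of length 2: positions 0,1,… shift by +9, +10, then the pattern repeats.
Reversing it on aoyvh: a−9=r, o−10=e, y−9=p, v−10=l, h−9=y.

reply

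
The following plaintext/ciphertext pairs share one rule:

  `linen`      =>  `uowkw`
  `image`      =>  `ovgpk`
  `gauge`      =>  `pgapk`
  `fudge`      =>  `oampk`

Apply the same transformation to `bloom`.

Two shifts are in play — +6 for a/e/i/o/u, +9 for every other letter.
For bloom: b(cons)+9=k, l(cons)+9=u, o(vowel)+6=u, o(vowel)+6=u, m(cons)+9=v.

kuuuv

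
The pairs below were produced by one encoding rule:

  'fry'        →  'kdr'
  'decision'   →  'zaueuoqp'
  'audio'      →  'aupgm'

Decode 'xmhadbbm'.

approval

The output letters match the input read backwards, each shifted +12: fry reversed is yrf. The word is reversed, then every letter is shifted forward by 12.
Undoing it on xmhadbbm: shift back: x−12=l, m−12=a, h−12=v, a−12=o, d−12=r, b−12=p, b−12=p, m−12=a → lavorppa; then reverse → approval.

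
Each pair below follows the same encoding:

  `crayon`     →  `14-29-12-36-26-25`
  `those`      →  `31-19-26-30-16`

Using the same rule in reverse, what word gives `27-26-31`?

pot

c is letter #3 and maps to 14: an offset of 11. The number is (letter's place in the alphabet, a=1) + 11.
Decoding 27-26-31: 27→(27−11)÷1=16=p, 26→(26−11)÷1=15=o, 31→(31−11)÷1=20=t.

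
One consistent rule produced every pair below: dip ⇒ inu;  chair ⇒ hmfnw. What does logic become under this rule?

qtlnh

Each letter is shifted forward by 5 in the alphabet (a Caesar shift of +5).
For logic: l+5=q, o+5=t, g+5=l, i+5=n, c+5=h.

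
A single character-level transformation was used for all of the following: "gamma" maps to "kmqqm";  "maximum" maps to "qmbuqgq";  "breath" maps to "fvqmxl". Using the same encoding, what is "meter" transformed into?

The shift depends on letter class: consonant g→k is +4, but vowel a→m is +12. Two shifts are in play — +12 for a/e/i/o/u, +4 for every other letter.
On meter: m(cons)+4=q, e(vowel)+12=q, t(cons)+4=x, e(vowel)+12=q, r(cons)+4=v.

qqxqv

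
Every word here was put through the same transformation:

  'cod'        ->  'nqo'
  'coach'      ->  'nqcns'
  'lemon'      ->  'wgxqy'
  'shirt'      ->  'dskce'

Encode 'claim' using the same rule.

nwckx

The shift depends on letter class: consonant c→n is +11, but vowel o→q is +2. The rule splits by letter class: vowels +2, consonants +11.
For claim: c(cons)+11=n, l(cons)+11=w, a(vowel)+2=c, i(vowel)+2=k, m(cons)+11=x.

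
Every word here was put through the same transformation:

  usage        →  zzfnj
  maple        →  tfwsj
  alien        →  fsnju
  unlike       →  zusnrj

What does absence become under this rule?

The shift depends on letter class: consonant s→z is +7, but vowel u→z is +5. Vowels shift forward by 5 and consonants shift forward by 7.
For absence: a(vowel)+5=f, b(cons)+7=i, s(cons)+7=z, e(vowel)+5=j, n(cons)+7=u, c(cons)+7=j, e(vowel)+5=j.

fizjujj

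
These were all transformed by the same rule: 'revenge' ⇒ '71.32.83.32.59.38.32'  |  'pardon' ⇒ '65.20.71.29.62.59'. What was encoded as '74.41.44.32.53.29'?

With a=1..z=26, the number is 3·pos + 17.
Decoding 74.41.44.32.53.29: 74→(74−17)÷3=19=s, 41→(41−17)÷3=8=h, 44→(44−17)÷3=9=i, 32→(32−17)÷3=5=e, 53→(53−17)÷3=12=l, 29→(29−17)÷3=4=d.

shield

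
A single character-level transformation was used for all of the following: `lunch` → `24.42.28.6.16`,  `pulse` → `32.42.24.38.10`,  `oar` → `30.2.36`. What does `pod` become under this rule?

32.30.8

l(#12)→24 and u(#21)→42: differences scale by 2, so n = 2·pos + 0. Each letter becomes 2×(its alphabet position, a=1..z=26).
For pod: p=16→32, o=15→30, d=4→8.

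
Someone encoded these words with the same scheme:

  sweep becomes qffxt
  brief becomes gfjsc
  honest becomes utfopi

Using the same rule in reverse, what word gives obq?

The word is reversed, then every letter is shifted forward by 1.
Undoing it on obq: shift back: o−1=n, b−1=a, q−1=p → nap; then reverse → pan.

pan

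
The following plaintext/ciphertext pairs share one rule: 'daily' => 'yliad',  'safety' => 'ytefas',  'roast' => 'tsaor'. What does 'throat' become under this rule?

The output letters match the input read backwards: daily reversed is yliad. It's just the letters in reverse order.
For throat: reverse → taorht.

taorht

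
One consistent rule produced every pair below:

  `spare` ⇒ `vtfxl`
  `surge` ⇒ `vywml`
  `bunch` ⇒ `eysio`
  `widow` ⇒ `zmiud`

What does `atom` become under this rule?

In spare: s→v is +3, p→t is +4, a→f is +5, r→x is +6 — the shift increases by 1 each position. Letter i (0-indexed) is shifted by i+3, so successive shifts are 3, 4, 5, ….
On atom: a+3=d, t+4=x, o+5=t, m+6=s.

dxts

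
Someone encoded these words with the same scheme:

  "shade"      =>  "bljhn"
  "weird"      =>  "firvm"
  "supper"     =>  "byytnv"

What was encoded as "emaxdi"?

virtue

The shifts repeat in a cycle of length 2: positions 0,1,… shift by +9, +4, then the pattern repeats.
Undoing it on emaxdi: e−9=v, m−4=i, a−9=r, x−4=t, d−9=u, i−4=e.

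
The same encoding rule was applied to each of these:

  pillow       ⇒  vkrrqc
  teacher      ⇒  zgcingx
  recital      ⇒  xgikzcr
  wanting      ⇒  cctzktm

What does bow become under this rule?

The shift depends on letter class: consonant p→v is +6, but vowel i→k is +2. Two shifts are in play — +2 for a/e/i/o/u, +6 for every other letter.
Applying it to bow: b(cons)+6=h, o(vowel)+2=q, w(cons)+6=c.

hqc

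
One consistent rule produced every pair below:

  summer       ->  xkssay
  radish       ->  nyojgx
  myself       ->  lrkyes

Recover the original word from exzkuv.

poetry

Two steps: reverse the string, then apply a Caesar shift of +6.
Undoing it on exzkuv: shift back: e−6=y, x−6=r, z−6=t, k−6=e, u−6=o, v−6=p → yrteop; then reverse → poetry.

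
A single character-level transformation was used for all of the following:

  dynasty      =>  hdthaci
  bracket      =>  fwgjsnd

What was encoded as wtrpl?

solid

In dynasty: d→h is +4, y→d is +5, n→t is +6, a→h is +7 — the shift increases by 1 each position. The shift increases by 1 at each position, starting from +4: 4, 5, 6, ….
Decoding wtrpl: w−4=s, t−5=o, r−6=l, p−7=i, l−8=d.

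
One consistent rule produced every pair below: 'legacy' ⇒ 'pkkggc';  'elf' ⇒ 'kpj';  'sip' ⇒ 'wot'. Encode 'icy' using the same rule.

The rule splits by letter class: vowels +6, consonants +4.
Applying it to icy: i(vowel)+6=o, c(cons)+4=g, y(cons)+4=c.

ogc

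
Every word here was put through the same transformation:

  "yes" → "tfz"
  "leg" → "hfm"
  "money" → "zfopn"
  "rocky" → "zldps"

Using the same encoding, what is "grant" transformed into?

The output letters match the input read backwards, each shifted +1: yes reversed is sey. Read the word backwards and shift each letter +1.
Applying it to grant: reverse → tnarg; then shift: t+1=u, n+1=o, a+1=b, r+1=s, g+1=h.

uobsh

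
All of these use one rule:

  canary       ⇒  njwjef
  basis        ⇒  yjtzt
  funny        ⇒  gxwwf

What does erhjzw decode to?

remain

c(2)→n(13) and a(0)→j(9) fit y≡15x+9 (mod 26); the inverse of 15 mod 26 is 7. This is an affine cipher: with a=0,…,z=25, each position x becomes (15x+9) mod 26.
Decoding erhjzw: e(4)→7·(4−9)≡17=r; r(17)→7·(17−9)≡4=e; h(7)→7·(7−9)≡12=m; j(9)→7·(9−9)≡0=a; z(25)→7·(25−9)≡8=i; w(22)→7·(22−9)≡13=n (all mod 26).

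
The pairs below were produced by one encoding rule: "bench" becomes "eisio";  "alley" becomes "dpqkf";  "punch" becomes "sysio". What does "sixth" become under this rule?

vmczo

In bench: b→e is +3, e→i is +4, n→s is +5, c→i is +6 — the shift increases by 1 each position. The shift increases by 1 at each position, starting from +3: 3, 4, 5, ….
Applying it to sixth: s+3=v, i+4=m, x+5=c, t+6=z, h+7=o.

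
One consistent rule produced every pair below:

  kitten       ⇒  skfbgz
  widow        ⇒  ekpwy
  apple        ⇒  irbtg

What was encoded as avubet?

stitch

Shifts by position in kitten: pos 0: k→s (+8), pos 1: i→k (+2), pos 2: t→f (+12), pos 3: t→b (+8), pos 4: e→g (+2), pos 5: n→z (+12) — repeating every 3. It's a Vigenère-style cipher with numeric key [8,2,12]: position i shifts by key[i mod 3].
Undoing it on avubet: a−8=s, v−2=t, u−12=i, b−8=t, e−2=c, t−12=h.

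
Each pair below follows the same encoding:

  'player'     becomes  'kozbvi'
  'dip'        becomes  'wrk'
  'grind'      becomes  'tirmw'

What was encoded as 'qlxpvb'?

This is the alphabet-reversal cipher (Atbash): a becomes z, b becomes y, etc.
Undoing it on qlxpvb: q↔j, l↔o, x↔c, p↔k, v↔e, b↔y.

jockey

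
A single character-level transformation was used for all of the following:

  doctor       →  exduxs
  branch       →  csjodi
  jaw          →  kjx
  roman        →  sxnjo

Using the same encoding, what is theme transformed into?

The shift depends on letter class: consonant d→e is +1, but vowel o→x is +9. Vowels shift forward by 9 and consonants shift forward by 1.
Applying it to theme: t(cons)+1=u, h(cons)+1=i, e(vowel)+9=n, m(cons)+1=n, e(vowel)+9=n.

uinnn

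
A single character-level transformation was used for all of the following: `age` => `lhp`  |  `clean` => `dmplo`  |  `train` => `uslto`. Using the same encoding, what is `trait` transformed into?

usltu

The rule splits by letter class: vowels +11, consonants +1.
On trait: t(cons)+1=u, r(cons)+1=s, a(vowel)+11=l, i(vowel)+11=t, t(cons)+1=u.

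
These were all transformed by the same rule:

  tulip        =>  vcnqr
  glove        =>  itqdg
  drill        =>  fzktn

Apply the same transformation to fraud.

Shifts by position in tulip: pos 0: t→v (+2), pos 1: u→c (+8), pos 2: l→n (+2), pos 3: i→q (+8) — repeating every 2. The shifts repeat in a cycle of length 2: positions 0,1,… shift by +2, +8, then the pattern repeats.
Applying it to fraud: f+2=h, r+8=z, a+2=c, u+8=c, d+2=f.

hzccf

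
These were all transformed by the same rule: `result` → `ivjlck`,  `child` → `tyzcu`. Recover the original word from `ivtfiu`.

record

Every letter moves 17 places later in the alphabet, wrapping around z→a.
Reversing it on ivtfiu: i−17=r, v−17=e, t−17=c, f−17=o, i−17=r, u−17=d.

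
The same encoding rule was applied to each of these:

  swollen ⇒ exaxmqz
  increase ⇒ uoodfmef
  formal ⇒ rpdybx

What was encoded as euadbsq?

storage

Shifts by position in swollen: pos 0: s→e (+12), pos 1: w→x (+1), pos 2: o→a (+12), pos 3: l→x (+12), pos 4: l→m (+1), pos 5: e→q (+12) — repeating every 3. It's a Vigenère-style cipher with numeric key [12,1,12]: position i shifts by key[i mod 3].
Undoing it on euadbsq: e−12=s, u−1=t, a−12=o, d−12=r, b−1=a, s−12=g, q−12=e.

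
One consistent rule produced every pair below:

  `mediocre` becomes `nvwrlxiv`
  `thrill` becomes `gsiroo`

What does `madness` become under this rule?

Each pair mirrors across the alphabet (m↔n, e↔v, d↔w): positions sum to 25. This is the alphabet-reversal cipher (Atbash): a becomes z, b becomes y, etc.
On madness: m↔n, a↔z, d↔w, n↔m, e↔v, s↔h, s↔h.

nzwmvhh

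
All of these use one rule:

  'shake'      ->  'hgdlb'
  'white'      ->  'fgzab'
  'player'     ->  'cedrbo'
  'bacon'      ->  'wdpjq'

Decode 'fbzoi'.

s(18)→h(7) and h(7)→g(6) fit y≡19x+3 (mod 26); the inverse of 19 mod 26 is 11. Each letter's alphabet position (a=0..z=25) is mapped through 19·x+3 mod 26 — an affine cipher.
Undoing it on fbzoi: f(5)→11·(5−3)≡22=w; b(1)→11·(1−3)≡4=e; z(25)→11·(25−3)≡8=i; o(14)→11·(14−3)≡17=r; i(8)→11·(8−3)≡3=d (all mod 26).

weird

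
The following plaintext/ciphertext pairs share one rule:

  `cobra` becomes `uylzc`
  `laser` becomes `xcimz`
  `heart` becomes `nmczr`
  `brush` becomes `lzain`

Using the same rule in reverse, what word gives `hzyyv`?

c(2)→u(20) and o(14)→y(24) fit y≡9x+2 (mod 26); the inverse of 9 mod 26 is 3. Treating letters as 0–25, the rule is x ↦ 9x + 2 (mod 26).
Decoding hzyyv: h(7)→3·(7−2)≡15=p; z(25)→3·(25−2)≡17=r; y(24)→3·(24−2)≡14=o; y(24)→3·(24−2)≡14=o; v(21)→3·(21−2)≡5=f (all mod 26).

proof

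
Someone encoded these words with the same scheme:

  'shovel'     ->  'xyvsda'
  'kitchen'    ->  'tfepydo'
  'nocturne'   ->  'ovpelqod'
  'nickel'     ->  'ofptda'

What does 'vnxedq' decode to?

oyster

This is an affine cipher: with a=0,…,z=25, each position x becomes (7x+1) mod 26.
Decoding vnxedq: v(21)→15·(21−1)≡14=o; n(13)→15·(13−1)≡24=y; x(23)→15·(23−1)≡18=s; e(4)→15·(4−1)≡19=t; d(3)→15·(3−1)≡4=e; q(16)→15·(16−1)≡17=r (all mod 26).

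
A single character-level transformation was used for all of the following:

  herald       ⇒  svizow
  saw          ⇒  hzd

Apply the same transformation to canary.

Each letter is replaced by its mirror in the alphabet: a↔z, b↔y, c↔x, and so on (the Atbash cipher).
On canary: c↔x, a↔z, n↔m, a↔z, r↔i, y↔b.

xzmzib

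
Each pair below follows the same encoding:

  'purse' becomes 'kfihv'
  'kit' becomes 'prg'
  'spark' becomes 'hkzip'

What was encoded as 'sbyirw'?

This is the alphabet-reversal cipher (Atbash): a becomes z, b becomes y, etc.
Decoding sbyirw: s↔h, b↔y, y↔b, i↔r, r↔i, w↔d.

hybrid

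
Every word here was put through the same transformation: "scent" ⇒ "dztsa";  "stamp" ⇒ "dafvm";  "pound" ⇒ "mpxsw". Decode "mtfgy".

pearl

s(18)→d(3) and c(2)→z(25) fit y≡23x+5 (mod 26); the inverse of 23 mod 26 is 17. Each letter's alphabet position (a=0..z=25) is mapped through 23·x+5 mod 26 — an affine cipher.
Decoding mtfgy: m(12)→17·(12−5)≡15=p; t(19)→17·(19−5)≡4=e; f(5)→17·(5−5)≡0=a; g(6)→17·(6−5)≡17=r; y(24)→17·(24−5)≡11=l (all mod 26).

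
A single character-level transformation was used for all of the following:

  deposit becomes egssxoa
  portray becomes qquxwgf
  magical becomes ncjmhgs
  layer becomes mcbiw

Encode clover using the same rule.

dnrzjx

Letter i (0-indexed) is shifted by i+1, so successive shifts are 1, 2, 3, ….
For clover: c+1=d, l+2=n, o+3=r, v+4=z, e+5=j, r+6=x.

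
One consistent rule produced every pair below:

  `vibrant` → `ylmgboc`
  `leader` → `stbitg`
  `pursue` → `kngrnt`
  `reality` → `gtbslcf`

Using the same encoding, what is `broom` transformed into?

mgzzd

v(21)→y(24) and i(8)→l(11) fit y≡11x+1 (mod 26); the inverse of 11 mod 26 is 19. Each letter's alphabet position (a=0..z=25) is mapped through 11·x+1 mod 26 — an affine cipher.
Applying it to broom: b(1)→11·1+1≡12=m; r(17)→11·17+1≡6=g; o(14)→11·14+1≡25=z; o(14)→11·14+1≡25=z; m(12)→11·12+1≡3=d (all mod 26).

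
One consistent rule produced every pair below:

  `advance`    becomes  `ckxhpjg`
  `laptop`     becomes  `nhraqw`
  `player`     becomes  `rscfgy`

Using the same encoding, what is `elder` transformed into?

gsflt

It's a Vigenère-style cipher with numeric key [2,7]: position i shifts by key[i mod 2].
On elder: e+2=g, l+7=s, d+2=f, e+7=l, r+2=t.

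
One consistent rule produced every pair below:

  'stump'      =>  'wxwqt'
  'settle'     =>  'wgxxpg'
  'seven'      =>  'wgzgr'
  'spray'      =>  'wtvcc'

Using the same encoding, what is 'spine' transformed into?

wtkrg

Two shifts are in play — +2 for a/e/i/o/u, +4 for every other letter.
For spine: s(cons)+4=w, p(cons)+4=t, i(vowel)+2=k, n(cons)+4=r, e(vowel)+2=g.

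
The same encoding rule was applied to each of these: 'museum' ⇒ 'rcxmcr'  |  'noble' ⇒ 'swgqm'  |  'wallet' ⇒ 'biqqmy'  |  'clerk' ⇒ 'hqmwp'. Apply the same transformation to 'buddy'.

gciid

The shift depends on letter class: consonant m→r is +5, but vowel u→c is +8. Vowels shift forward by 8 and consonants shift forward by 5.
On buddy: b(cons)+5=g, u(vowel)+8=c, d(cons)+5=i, d(cons)+5=i, y(cons)+5=d.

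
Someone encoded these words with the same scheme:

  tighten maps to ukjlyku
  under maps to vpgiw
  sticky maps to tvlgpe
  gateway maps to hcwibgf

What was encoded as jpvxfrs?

install

Letter i (0-indexed) is shifted by i+1, so successive shifts are 1, 2, 3, ….
Reversing it on jpvxfrs: j−1=i, p−2=n, v−3=s, x−4=t, f−5=a, r−6=l, s−7=l.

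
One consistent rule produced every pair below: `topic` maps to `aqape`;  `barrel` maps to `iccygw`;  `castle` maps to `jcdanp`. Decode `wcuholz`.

Shifts by position in topic: pos 0: t→a (+7), pos 1: o→q (+2), pos 2: p→a (+11), pos 3: i→p (+7), pos 4: c→e (+2) — repeating every 3. It's a Vigenère-style cipher with numeric key [7,2,11]: position i shifts by key[i mod 3].
Decoding wcuholz: w−7=p, c−2=a, u−11=j, h−7=a, o−2=m, l−11=a, z−7=s.

pajamas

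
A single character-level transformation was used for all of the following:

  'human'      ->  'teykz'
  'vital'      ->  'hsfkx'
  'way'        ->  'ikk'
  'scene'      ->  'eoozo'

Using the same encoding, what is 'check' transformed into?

otoow

Vowels shift forward by 10 and consonants shift forward by 12.
For check: c(cons)+12=o, h(cons)+12=t, e(vowel)+10=o, c(cons)+12=o, k(cons)+12=w.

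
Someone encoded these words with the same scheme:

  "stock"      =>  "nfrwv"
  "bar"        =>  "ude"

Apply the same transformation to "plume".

The output letters match the input read backwards, each shifted +3: stock reversed is kcots. Two steps: reverse the string, then apply a Caesar shift of +3.
On plume: reverse → emulp; then shift: e+3=h, m+3=p, u+3=x, l+3=o, p+3=s.

hpxos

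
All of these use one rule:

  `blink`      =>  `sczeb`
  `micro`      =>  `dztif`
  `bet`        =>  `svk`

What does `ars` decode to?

jab

Each letter is shifted forward by 17 in the alphabet (a Caesar shift of +17).
Reversing it on ars: a−17=j, r−17=a, s−17=b.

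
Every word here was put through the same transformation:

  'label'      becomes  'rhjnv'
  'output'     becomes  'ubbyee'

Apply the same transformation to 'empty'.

In label: l→r is +6, a→h is +7, b→j is +8, e→n is +9 — the shift increases by 1 each position. The shift increases by 1 at each position, starting from +6: 6, 7, 8, ….
On empty: e+6=k, m+7=t, p+8=x, t+9=c, y+10=i.

ktxci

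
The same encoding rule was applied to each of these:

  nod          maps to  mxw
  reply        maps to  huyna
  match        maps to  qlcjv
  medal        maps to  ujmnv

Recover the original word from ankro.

The output letters match the input read backwards, each shifted +9: nod reversed is don. The word is reversed, then every letter is shifted forward by 9.
Undoing it on ankro: shift back: a−9=r, n−9=e, k−9=b, r−9=i, o−9=f → rebif; then reverse → fiber.

fiber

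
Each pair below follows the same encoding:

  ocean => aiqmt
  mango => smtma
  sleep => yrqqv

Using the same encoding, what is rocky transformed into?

The shift depends on letter class: consonant c→i is +6, but vowel o→a is +12. Two shifts are in play — +12 for a/e/i/o/u, +6 for every other letter.
Applying it to rocky: r(cons)+6=x, o(vowel)+12=a, c(cons)+6=i, k(cons)+6=q, y(cons)+6=e.

xaiqe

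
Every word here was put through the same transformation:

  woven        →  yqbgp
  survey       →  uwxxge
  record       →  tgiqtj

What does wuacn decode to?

usual

It's a Vigenère-style cipher with numeric key [2,2,6]: position i shifts by key[i mod 3].
Undoing it on wuacn: w−2=u, u−2=s, a−6=u, c−2=a, n−2=l.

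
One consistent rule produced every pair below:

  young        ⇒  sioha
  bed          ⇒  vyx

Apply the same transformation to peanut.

jyuhon

Compare letters: y→s is +20, o→i is +20, u→o is +20 — a constant shift. It's a constant shift of +20 (ROT20).
Applying it to peanut: p+20=j, e+20=y, a+20=u, n+20=h, u+20=o, t+20=n.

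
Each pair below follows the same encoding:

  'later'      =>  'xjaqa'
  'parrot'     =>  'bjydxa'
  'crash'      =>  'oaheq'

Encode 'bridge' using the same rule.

Shifts by position in later: pos 0: l→x (+12), pos 1: a→j (+9), pos 2: t→a (+7), pos 3: e→q (+12), pos 4: r→a (+9) — repeating every 3. It's a Vigenère-style cipher with numeric key [12,9,7]: position i shifts by key[i mod 3].
For bridge: b+12=n, r+9=a, i+7=p, d+12=p, g+9=p, e+7=l.

napppl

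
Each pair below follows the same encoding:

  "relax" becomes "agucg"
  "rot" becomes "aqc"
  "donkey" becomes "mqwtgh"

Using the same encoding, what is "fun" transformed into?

The rule splits by letter class: vowels +2, consonants +9.
Applying it to fun: f(cons)+9=o, u(vowel)+2=w, n(cons)+9=w.

oww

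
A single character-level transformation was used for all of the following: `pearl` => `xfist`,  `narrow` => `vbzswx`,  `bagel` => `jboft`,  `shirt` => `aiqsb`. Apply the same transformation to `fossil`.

npatqm

Shifts by position in pearl: pos 0: p→x (+8), pos 1: e→f (+1), pos 2: a→i (+8), pos 3: r→s (+1) — repeating every 2. The shifts repeat in a cycle of length 2: positions 0,1,… shift by +8, +1, then the pattern repeats.
For fossil: f+8=n, o+1=p, s+8=a, s+1=t, i+8=q, l+1=m.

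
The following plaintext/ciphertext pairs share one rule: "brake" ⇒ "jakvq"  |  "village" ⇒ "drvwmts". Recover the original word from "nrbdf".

first

Each letter shifts forward by (position + 8), i.e. 8, 9, 10, … — the shift grows by one for each successive letter.
Reversing it on nrbdf: n−8=f, r−9=i, b−10=r, d−11=s, f−12=t.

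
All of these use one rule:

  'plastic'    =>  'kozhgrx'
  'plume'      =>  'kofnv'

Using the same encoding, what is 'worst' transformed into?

Each pair mirrors across the alphabet (p↔k, l↔o, a↔z): positions sum to 25. Each letter is replaced by its mirror in the alphabet: a↔z, b↔y, c↔x, and so on (the Atbash cipher).
Applying it to worst: w↔d, o↔l, r↔i, s↔h, t↔g.

dlihg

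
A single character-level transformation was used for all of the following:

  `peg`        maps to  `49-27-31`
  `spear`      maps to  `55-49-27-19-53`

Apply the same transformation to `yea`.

p(#16)→49 and e(#5)→27: differences scale by 2, so n = 2·pos + 17. Each letter becomes 2×(its alphabet position, a=1..z=26) + 17.
For yea: y=25→67, e=5→27, a=1→19.

67-27-19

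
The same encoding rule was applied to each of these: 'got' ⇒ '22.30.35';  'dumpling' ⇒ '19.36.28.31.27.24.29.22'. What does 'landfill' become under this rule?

g is letter #7 and maps to 22: an offset of 15. Letters become their 1-based position plus 15 (so a→16, b→17, …).
For landfill: l=12→27, a=1→16, n=14→29, d=4→19, f=6→21, i=9→24, l=12→27, l=12→27.

27.16.29.19.21.24.27.27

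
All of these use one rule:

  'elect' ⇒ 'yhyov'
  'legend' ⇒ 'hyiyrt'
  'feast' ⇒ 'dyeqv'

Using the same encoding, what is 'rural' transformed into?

e(4)→y(24) and l(11)→h(7) fit y≡5x+4 (mod 26); the inverse of 5 mod 26 is 21. Treating letters as 0–25, the rule is x ↦ 5x + 4 (mod 26).
Applying it to rural: r(17)→5·17+4≡11=l; u(20)→5·20+4≡0=a; r(17)→5·17+4≡11=l; a(0)→5·0+4≡4=e; l(11)→5·11+4≡7=h (all mod 26).

laleh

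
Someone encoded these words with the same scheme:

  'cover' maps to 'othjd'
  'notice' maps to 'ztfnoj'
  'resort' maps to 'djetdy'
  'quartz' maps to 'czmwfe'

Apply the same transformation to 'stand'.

eymsp

Shifts by position in cover: pos 0: c→o (+12), pos 1: o→t (+5), pos 2: v→h (+12), pos 3: e→j (+5) — repeating every 2. The shifts repeat in a cycle of length 2: positions 0,1,… shift by +12, +5, then the pattern repeats.
For stand: s+12=e, t+5=y, a+12=m, n+5=s, d+12=p.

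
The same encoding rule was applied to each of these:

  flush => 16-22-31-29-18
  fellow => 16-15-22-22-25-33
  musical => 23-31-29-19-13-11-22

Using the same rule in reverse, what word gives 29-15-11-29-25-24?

season

f is letter #6 and maps to 16: an offset of 10. The number is (letter's place in the alphabet, a=1) + 10.
Undoing it on 29-15-11-29-25-24: 29→(29−10)÷1=19=s, 15→(15−10)÷1=5=e, 11→(11−10)÷1=1=a, 29→(29−10)÷1=19=s, 25→(25−10)÷1=15=o, 24→(24−10)÷1=14=n.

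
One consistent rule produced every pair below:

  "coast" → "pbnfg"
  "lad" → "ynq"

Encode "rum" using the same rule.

ehz

Each letter is shifted forward by 13 in the alphabet (a Caesar shift of +13).
On rum: r+13=e, u+13=h, m+13=z.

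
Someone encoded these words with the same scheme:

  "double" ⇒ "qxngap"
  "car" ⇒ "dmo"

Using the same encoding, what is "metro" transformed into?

adfqy

The output letters match the input read backwards, each shifted +12: double reversed is elbuod. Two steps: reverse the string, then apply a Caesar shift of +12.
On metro: reverse → ortem; then shift: o+12=a, r+12=d, t+12=f, e+12=q, m+12=y.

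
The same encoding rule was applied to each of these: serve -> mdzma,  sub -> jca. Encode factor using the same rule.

zwbkin

The output letters match the input read backwards, each shifted +8: serve reversed is evres. Two steps: reverse the string, then apply a Caesar shift of +8.
For factor: reverse → rotcaf; then shift: r+8=z, o+8=w, t+8=b, c+8=k, a+8=i, f+8=n.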